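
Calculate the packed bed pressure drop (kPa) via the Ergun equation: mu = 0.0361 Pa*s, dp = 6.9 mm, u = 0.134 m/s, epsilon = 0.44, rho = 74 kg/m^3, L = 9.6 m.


dp = 6.9 mm = 0.0069 m
Viscous term = 150*0.0361*0.134*(1-0.44)^2 / (0.0069^2*0.44^3) = 56107.8
Inertial term = 1.75*74*0.134^2*(1-0.44) / (0.0069*0.44^3) = 2215.44
dP/L = 56107.8 + 2215.44 = 58323.2 Pa/m
dP = 58323.2 * 9.6 / 1000 = 559.9 kPa

559.9 kPa


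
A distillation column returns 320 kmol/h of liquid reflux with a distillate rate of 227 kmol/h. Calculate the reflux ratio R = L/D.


Reflux ratio definition: R = L / D (liquid returned / distillate withdrawn)
L = 320 kmol/h, D = 227 kmol/h
R = 320 / 227 = 1.410

1.410


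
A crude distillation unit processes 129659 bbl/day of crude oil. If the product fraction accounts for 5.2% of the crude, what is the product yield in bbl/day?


Crude throughput = 129659 bbl/day
Fraction yield = 5.2%
yield = throughput * fraction / 100
yield = 129659 * 5.2 / 100 = 6742.268

6742.268 bbl/day


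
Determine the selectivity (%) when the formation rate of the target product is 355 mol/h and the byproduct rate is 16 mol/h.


Selectivity = desired / (desired + undesired) * 100
Total products = 355 + 16 = 371 mol/h
S = 355 / 371 * 100
= 0.9569 * 100
= 95.69 %

95.69 %


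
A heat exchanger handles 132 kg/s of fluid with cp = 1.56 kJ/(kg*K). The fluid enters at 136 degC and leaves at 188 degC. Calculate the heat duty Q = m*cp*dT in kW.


Q = m_dot * cp * delta_T
delta_T = 188 - 136 = 52 K
Q = 132 * 1.56 * 52
= 205.92 * 52
= 10707.84 kW

10707.84 kW


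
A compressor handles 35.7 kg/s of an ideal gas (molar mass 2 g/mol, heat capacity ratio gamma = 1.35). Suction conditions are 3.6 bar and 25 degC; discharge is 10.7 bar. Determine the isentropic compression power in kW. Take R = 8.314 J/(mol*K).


Isentropic work: W = m*(gamma/(gamma-1))*(R*T1/MW)*((P2/P1)^((gamma-1)/gamma) - 1)
T1 = 25 + 273.15 = 298.15 K
Pressure ratio = 10.7 / 3.6 = 2.97222
Exponent = (1.35 - 1)/1.35 = 0.259259
(P2/P1)^exp - 1 = 2.97222^0.259259 - 1 = 0.326327
W = 35.7 * 1.35 / 0.35 * 8.314 * 298.15 / 2 * 0.326327 = 55690

55690 kW


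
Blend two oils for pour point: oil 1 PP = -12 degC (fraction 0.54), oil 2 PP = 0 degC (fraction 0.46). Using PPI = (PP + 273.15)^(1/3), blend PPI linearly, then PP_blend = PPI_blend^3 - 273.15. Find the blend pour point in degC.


PPI_1 = (-12 + 273.15)^(1/3) = 6.391901
PPI_2 = (0 + 273.15)^(1/3) = 6.488342
PPI_blend = 0.54 * 6.391901 + 0.46 * 6.488342 = 6.436264
PP_blend = 6.436264^3 - 273.15 = 266.6254 - 273.15 = -6.52

-6.52 degC


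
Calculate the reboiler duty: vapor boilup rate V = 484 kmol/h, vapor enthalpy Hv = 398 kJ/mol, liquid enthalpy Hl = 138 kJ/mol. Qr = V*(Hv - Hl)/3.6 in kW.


Qr = 484 * (398 - 138) / 3.6 = 484 * 260 / 3.6 = 34960

34960 kW


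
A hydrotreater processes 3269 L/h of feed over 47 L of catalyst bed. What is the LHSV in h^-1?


LHSV = volumetric feed rate / catalyst volume
= 3269 L/h / 47 L
= 69.55 h^-1

69.55 h^-1


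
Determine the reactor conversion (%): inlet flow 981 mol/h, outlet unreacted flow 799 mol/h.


X = (F_in - F_out) / F_in * 100
Moles reacted = 981 - 799 = 182
X = 182 / 981 * 100
= 0.1855 * 100
= 18.55 %

18.55 %


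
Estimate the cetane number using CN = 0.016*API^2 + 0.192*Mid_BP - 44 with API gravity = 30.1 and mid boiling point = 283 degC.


CN = 0.016 * 30.1^2 + 0.192 * 283 - 44
CN = 14.49616 + 54.336 - 44 = 24.83216

24.83216


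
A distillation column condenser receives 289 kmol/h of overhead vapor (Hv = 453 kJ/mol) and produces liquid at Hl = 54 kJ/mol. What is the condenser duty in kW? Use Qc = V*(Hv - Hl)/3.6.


Qc = 289 * (453 - 54) / 3.6 = 289 * 399 / 3.6 = 32030

32030 kW


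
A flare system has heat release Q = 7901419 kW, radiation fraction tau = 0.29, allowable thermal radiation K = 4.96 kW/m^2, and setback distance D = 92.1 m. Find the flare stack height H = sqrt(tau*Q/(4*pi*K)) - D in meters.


tau*Q/(4*pi*K) = 0.29 * 7901419 / (4 * pi * 4.96) = 36763.1
sqrt(36763.1) = 191.737
H = 191.737 - 92.1 = 99.64

99.64 m


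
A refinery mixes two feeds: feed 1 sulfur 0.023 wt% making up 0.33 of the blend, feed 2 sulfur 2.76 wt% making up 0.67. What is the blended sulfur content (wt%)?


Linear sulfur blending: S_blend = x1*S1 + x2*S2
Contribution 1: 0.33 * 0.023 = 0.00759 wt%
Contribution 2: 0.67 * 2.76 = 1.8492 wt%
S_blend = 0.00759 + 1.8492 = 1.85679

1.85679 wt%


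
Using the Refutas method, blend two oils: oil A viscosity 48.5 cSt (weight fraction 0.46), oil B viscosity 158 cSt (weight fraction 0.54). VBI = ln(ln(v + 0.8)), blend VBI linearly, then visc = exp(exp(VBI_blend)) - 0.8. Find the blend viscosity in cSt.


Refutas method: VBN_i = 14.534*ln(ln(visc_i + 0.8)) + 10.975, blended linearly by mass fraction; since VBN is linear in VBI_i = ln(ln(visc_i + 0.8)) and the fractions sum to 1, blend VBI directly: visc = exp(exp(VBI_blend)) - 0.8
VBI_1 = ln(ln(48.5 + 0.8)) = 1.36044
VBI_2 = ln(ln(158 + 0.8)) = 1.62288
VBI_blend = 0.46 * 1.36044 + 0.54 * 1.62288 = 1.50216
visc_blend = exp(exp(1.50216)) - 0.8 = 88.44

88.44 cSt


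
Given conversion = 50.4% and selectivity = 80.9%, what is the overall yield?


Overall yield = conversion (%) * selectivity (%) / 100
Conversion = 50.4%, Selectivity = 80.9%
Y = 50.4 * 80.9 / 100
= 40.7736 %

40.7736 %


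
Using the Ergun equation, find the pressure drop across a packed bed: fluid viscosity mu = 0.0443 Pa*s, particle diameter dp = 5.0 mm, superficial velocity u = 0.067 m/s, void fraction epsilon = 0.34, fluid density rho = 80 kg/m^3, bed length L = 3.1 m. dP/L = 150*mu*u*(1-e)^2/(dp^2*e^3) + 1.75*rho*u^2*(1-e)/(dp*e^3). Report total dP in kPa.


dp = 5.0 mm = 0.005 m
Viscous term = 150*0.0443*0.067*(1-0.34)^2 / (0.005^2*0.34^3) = 197370
Inertial term = 1.75*80*0.067^2*(1-0.34) / (0.005*0.34^3) = 2110.64
dP/L = 197370 + 2110.64 = 199481 Pa/m
dP = 199481 * 3.1 / 1000 = 618.4 kPa

618.4 kPa


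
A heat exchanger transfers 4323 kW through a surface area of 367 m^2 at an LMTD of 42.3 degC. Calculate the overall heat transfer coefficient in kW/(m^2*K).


From Q = U*A*LMTD, U = Q / (A * LMTD)
U = 4323 / (367 * 42.3) = 4323 / 15524.1 = 0.2785

0.2785 kW/(m^2*K)


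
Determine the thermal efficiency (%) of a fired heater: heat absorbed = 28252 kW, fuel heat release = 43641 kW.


Furnace efficiency = Q_absorbed / Q_fuel * 100
= 28252 / 43641 * 100 = 64.74

64.74 %


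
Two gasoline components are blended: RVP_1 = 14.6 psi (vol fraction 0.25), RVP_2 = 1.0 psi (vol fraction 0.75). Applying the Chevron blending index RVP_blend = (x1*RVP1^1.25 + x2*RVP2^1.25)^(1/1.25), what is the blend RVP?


Chevron index: RVP_blend = (sum xi*RVPi^1.25)^(1/1.25)
RVP^1.25 terms: 0.25 * 14.6^1.25 + 0.75 * 1.0^1.25 = 7.88479
RVP_blend = 7.88479^(1/1.25) = 5.217

5.217 psi


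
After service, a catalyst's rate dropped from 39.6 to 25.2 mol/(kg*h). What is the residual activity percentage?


Activity (%) = (rate_used / rate_fresh) * 100
rate_used = 25.2, rate_fresh = 39.6
= (25.2 / 39.6) * 100
= 0.6364 * 100 = 63.64

63.64 %


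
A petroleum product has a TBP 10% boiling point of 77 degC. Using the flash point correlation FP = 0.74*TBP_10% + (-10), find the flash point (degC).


FP = 0.74 * 77 + (-10) = 46.98

46.98 degC


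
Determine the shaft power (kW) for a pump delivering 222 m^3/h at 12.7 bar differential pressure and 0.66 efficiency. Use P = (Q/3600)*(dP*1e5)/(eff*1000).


Q = 222 / 3600 = 0.0616667 m^3/s
P = 0.0616667 * (12.7 * 1e5) / 0.66 / 1000 = 118.7

118.7 kW


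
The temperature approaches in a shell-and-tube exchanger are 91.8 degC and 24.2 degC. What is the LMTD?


LMTD = (dT1 - dT2) / ln(dT1/dT2)
= (91.8 - 24.2) / ln(91.8 / 24.2) = 67.6 / 1.33326 = 50.70

50.70 degC


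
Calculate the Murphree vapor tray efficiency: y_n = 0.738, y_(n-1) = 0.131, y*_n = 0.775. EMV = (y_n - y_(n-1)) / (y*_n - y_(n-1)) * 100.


Murphree vapor efficiency: EMV = (y_n - y_(n-1)) / (y*_n - y_(n-1)) * 100
EMV = (0.738 - 0.131) / (0.775 - 0.131) * 100 = 0.607 / 0.644 * 100 = 94.25

94.25 %


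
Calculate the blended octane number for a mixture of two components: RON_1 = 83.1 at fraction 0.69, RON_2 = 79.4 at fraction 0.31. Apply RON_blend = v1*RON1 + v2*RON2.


Linear blending: RON_blend = sum(vi * RONi)
Contribution 1: 0.69 * 83.1 = 57.339
Contribution 2: 0.31 * 79.4 = 24.614
RON_blend = 57.339 + 24.614 = 81.953

81.953


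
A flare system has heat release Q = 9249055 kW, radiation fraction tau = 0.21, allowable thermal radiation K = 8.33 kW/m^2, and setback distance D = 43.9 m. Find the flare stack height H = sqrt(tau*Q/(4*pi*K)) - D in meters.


tau*Q/(4*pi*K) = 0.21 * 9249055 / (4 * pi * 8.33) = 18555
sqrt(18555) = 136.217
H = 136.217 - 43.9 = 92.32

92.32 m


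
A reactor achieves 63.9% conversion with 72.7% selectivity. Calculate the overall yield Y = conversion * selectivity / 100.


Overall yield = conversion (%) * selectivity (%) / 100
Conversion = 63.9%, Selectivity = 72.7%
Y = 63.9 * 72.7 / 100
= 46.4553 %

46.4553 %


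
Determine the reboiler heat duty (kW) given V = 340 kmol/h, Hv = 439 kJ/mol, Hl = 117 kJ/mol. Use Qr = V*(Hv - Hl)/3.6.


Qr = 340 * (439 - 117) / 3.6 = 340 * 322 / 3.6 = 30410

30410 kW


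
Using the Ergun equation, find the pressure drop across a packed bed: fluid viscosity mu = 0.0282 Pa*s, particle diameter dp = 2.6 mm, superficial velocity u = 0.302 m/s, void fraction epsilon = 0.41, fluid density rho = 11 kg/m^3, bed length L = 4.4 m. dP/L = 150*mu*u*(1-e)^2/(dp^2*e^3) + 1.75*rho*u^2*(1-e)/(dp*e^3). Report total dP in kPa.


dp = 2.6 mm = 0.0026 m
Viscous term = 150*0.0282*0.302*(1-0.41)^2 / (0.0026^2*0.41^3) = 954450
Inertial term = 1.75*11*0.302^2*(1-0.41) / (0.0026*0.41^3) = 5780.58
dP/L = 954450 + 5780.58 = 960231 Pa/m
dP = 960231 * 4.4 / 1000 = 4225 kPa

4225 kPa


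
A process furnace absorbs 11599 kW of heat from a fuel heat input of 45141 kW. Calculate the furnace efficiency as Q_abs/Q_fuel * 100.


Furnace efficiency = Q_absorbed / Q_fuel * 100
= 11599 / 45141 * 100 = 25.70

25.70 %


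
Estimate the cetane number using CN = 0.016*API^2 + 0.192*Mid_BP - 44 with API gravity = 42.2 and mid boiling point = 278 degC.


CN = 0.016 * 42.2^2 + 0.192 * 278 - 44
CN = 28.49344 + 53.376 - 44 = 37.86944

37.86944


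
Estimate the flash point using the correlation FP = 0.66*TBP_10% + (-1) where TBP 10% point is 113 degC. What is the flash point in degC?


FP = 0.66 * 113 + (-1) = 73.58

73.58 degC


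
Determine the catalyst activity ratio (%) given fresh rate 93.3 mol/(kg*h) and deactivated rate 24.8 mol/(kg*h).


Activity (%) = (rate_used / rate_fresh) * 100
rate_used = 24.8, rate_fresh = 93.3
= (24.8 / 93.3) * 100
= 0.2658 * 100 = 26.58

26.58 %


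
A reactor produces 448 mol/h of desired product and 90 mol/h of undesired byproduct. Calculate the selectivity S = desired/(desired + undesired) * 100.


Selectivity = desired / (desired + undesired) * 100
Total products = 448 + 90 = 538 mol/h
S = 448 / 538 * 100
= 0.8327 * 100
= 83.27 %

83.27 %


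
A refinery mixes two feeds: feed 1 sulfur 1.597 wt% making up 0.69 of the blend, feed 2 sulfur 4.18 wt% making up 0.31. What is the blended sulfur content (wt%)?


Linear sulfur blending: S_blend = x1*S1 + x2*S2
Contribution 1: 0.69 * 1.597 = 1.10193 wt%
Contribution 2: 0.31 * 4.18 = 1.2958 wt%
S_blend = 1.10193 + 1.2958 = 2.39773

2.39773 wt%


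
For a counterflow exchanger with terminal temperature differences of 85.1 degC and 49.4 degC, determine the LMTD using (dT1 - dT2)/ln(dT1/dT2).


LMTD = (dT1 - dT2) / ln(dT1/dT2)
= (85.1 - 49.4) / ln(85.1 / 49.4) = 35.7 / 0.543877 = 65.64

65.64 degC


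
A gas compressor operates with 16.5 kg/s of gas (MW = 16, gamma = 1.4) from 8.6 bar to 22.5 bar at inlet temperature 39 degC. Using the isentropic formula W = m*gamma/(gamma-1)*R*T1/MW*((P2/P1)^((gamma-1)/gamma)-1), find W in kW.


Isentropic work: W = m*(gamma/(gamma-1))*(R*T1/MW)*((P2/P1)^((gamma-1)/gamma) - 1)
T1 = 39 + 273.15 = 312.15 K
Pressure ratio = 22.5 / 8.6 = 2.61628
Exponent = (1.4 - 1)/1.4 = 0.285714
(P2/P1)^exp - 1 = 2.61628^0.285714 - 1 = 0.31625
W = 16.5 * 1.4 / 0.4 * 8.314 * 312.15 / 16 * 0.31625 = 2962

2962 kW


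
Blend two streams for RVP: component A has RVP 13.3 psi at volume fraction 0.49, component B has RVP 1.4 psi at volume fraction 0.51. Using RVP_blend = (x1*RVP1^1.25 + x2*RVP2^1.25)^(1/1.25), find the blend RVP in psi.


Chevron index: RVP_blend = (sum xi*RVPi^1.25)^(1/1.25)
RVP^1.25 terms: 0.49 * 13.3^1.25 + 0.51 * 1.4^1.25 = 13.2221
RVP_blend = 13.2221^(1/1.25) = 7.889

7.889 psi


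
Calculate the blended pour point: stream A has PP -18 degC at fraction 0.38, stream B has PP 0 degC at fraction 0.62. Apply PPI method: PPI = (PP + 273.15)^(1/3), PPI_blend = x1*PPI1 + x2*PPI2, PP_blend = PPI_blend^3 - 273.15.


PPI_1 = (-18 + 273.15)^(1/3) = 6.342569
PPI_2 = (0 + 273.15)^(1/3) = 6.488342
PPI_blend = 0.38 * 6.342569 + 0.62 * 6.488342 = 6.432948
PP_blend = 6.432948^3 - 273.15 = 266.2135 - 273.15 = -6.94

-6.94 degC


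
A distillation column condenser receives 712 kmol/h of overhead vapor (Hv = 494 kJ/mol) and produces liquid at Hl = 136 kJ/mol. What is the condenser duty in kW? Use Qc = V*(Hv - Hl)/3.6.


Qc = 712 * (494 - 136) / 3.6 = 712 * 358 / 3.6 = 70800

70800 kW


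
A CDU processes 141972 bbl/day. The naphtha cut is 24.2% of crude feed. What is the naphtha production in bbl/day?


Crude throughput = 141972 bbl/day
Fraction yield = 24.2%
yield = throughput * fraction / 100
yield = 141972 * 24.2 / 100 = 34357.224

34357.224 bbl/day


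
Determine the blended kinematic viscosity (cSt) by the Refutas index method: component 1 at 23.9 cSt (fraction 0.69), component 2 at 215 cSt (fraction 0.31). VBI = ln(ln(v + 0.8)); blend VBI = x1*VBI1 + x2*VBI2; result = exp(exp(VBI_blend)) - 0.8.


Refutas method: VBN_i = 14.534*ln(ln(visc_i + 0.8)) + 10.975, blended linearly by mass fraction; since VBN is linear in VBI_i = ln(ln(visc_i + 0.8)) and the fractions sum to 1, blend VBI directly: visc = exp(exp(VBI_blend)) - 0.8
VBI_1 = ln(ln(23.9 + 0.8)) = 1.16527
VBI_2 = ln(ln(215 + 0.8)) = 1.68164
VBI_blend = 0.69 * 1.16527 + 0.31 * 1.68164 = 1.32534
visc_blend = exp(exp(1.32534)) - 0.8 = 42.30

42.30 cSt


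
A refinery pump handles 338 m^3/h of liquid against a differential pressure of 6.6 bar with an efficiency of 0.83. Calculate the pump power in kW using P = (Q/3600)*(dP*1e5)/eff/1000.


Q = 338 / 3600 = 0.0938889 m^3/s
P = 0.0938889 * (6.6 * 1e5) / 0.83 / 1000 = 74.66

74.66 kW


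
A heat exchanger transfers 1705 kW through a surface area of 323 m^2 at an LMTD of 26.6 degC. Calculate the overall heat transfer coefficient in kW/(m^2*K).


From Q = U*A*LMTD, U = Q / (A * LMTD)
U = 1705 / (323 * 26.6) = 1705 / 8591.8 = 0.1984

0.1984 kW/(m^2*K)


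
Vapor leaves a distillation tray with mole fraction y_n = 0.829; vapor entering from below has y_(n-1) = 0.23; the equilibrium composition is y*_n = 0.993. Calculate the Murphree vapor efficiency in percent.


Murphree vapor efficiency: EMV = (y_n - y_(n-1)) / (y*_n - y_(n-1)) * 100
EMV = (0.829 - 0.23) / (0.993 - 0.23) * 100 = 0.599 / 0.763 * 100 = 78.51

78.51 %


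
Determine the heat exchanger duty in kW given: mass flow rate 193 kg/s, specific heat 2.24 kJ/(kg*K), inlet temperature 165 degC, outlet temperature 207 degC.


Q = m_dot * cp * delta_T
delta_T = 207 - 165 = 42 K
Q = 193 * 2.24 * 42
= 432.32 * 42
= 18157.44 kW

18157.44 kW


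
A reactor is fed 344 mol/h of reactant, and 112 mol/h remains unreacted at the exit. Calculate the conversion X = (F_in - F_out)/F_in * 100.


X = (F_in - F_out) / F_in * 100
Moles reacted = 344 - 112 = 232
X = 232 / 344 * 100
= 0.6744 * 100
= 67.44 %

67.44 %


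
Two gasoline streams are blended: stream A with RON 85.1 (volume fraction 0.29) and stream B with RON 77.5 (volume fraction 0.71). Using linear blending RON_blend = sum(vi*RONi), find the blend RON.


Linear blending: RON_blend = sum(vi * RONi)
Contribution 1: 0.29 * 85.1 = 24.679
Contribution 2: 0.71 * 77.5 = 55.025
RON_blend = 24.679 + 55.025 = 79.704

79.704


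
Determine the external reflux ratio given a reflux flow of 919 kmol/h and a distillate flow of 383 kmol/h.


Reflux ratio definition: R = L / D (liquid returned / distillate withdrawn)
L = 919 kmol/h, D = 383 kmol/h
R = 919 / 383 = 2.399

2.399


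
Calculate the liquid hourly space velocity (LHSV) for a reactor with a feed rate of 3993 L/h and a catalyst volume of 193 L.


LHSV = volumetric feed rate / catalyst volume
= 3993 L/h / 193 L
= 20.69 h^-1

20.69 h^-1


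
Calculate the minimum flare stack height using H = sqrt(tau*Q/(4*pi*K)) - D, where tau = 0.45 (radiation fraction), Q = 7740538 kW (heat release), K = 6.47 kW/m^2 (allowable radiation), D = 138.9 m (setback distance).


tau*Q/(4*pi*K) = 0.45 * 7740538 / (4 * pi * 6.47) = 42842
sqrt(42842) = 206.983
H = 206.983 - 138.9 = 68.08

68.08 m


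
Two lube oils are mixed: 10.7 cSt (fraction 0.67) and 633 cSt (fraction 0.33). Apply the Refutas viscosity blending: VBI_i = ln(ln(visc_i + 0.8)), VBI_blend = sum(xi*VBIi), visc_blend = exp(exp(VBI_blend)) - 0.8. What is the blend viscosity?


Refutas method: VBN_i = 14.534*ln(ln(visc_i + 0.8)) + 10.975, blended linearly by mass fraction; since VBN is linear in VBI_i = ln(ln(visc_i + 0.8)) and the fractions sum to 1, blend VBI directly: visc = exp(exp(VBI_blend)) - 0.8
VBI_1 = ln(ln(10.7 + 0.8)) = 0.892959
VBI_2 = ln(ln(633 + 0.8)) = 1.86435
VBI_blend = 0.67 * 0.892959 + 0.33 * 1.86435 = 1.21352
visc_blend = exp(exp(1.21352)) - 0.8 = 28.14

28.14 cSt


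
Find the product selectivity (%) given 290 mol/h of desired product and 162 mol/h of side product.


Selectivity = desired / (desired + undesired) * 100
Total products = 290 + 162 = 452 mol/h
S = 290 / 452 * 100
= 0.6416 * 100
= 64.16 %

64.16 %


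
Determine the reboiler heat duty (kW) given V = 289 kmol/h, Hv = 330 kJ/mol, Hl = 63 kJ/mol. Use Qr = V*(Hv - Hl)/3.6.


Qr = 289 * (330 - 63) / 3.6 = 289 * 267 / 3.6 = 21430

21430 kW


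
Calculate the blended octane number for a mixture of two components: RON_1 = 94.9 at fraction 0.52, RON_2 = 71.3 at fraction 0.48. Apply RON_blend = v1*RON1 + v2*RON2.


Linear blending: RON_blend = sum(vi * RONi)
Contribution 1: 0.52 * 94.9 = 49.348
Contribution 2: 0.48 * 71.3 = 34.224
RON_blend = 49.348 + 34.224 = 83.572

83.572


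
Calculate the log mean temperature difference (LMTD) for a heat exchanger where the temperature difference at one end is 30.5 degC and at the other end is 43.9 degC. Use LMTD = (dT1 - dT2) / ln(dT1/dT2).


LMTD = (dT1 - dT2) / ln(dT1/dT2)
= (30.5 - 43.9) / ln(30.5 / 43.9) = -13.4 / -0.364188 = 36.79

36.79 degC


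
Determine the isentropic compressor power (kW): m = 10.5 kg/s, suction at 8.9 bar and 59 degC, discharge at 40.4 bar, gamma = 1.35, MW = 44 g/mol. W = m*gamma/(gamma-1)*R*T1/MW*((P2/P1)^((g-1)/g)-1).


Isentropic work: W = m*(gamma/(gamma-1))*(R*T1/MW)*((P2/P1)^((gamma-1)/gamma) - 1)
T1 = 59 + 273.15 = 332.15 K
Pressure ratio = 40.4 / 8.9 = 4.53933
Exponent = (1.35 - 1)/1.35 = 0.259259
(P2/P1)^exp - 1 = 4.53933^0.259259 - 1 = 0.480236
W = 10.5 * 1.35 / 0.35 * 8.314 * 332.15 / 44 * 0.480236 = 1221

1221 kW


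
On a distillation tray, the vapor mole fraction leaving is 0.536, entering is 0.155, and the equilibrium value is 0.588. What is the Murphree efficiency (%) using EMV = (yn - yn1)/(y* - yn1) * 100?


Murphree vapor efficiency: EMV = (y_n - y_(n-1)) / (y*_n - y_(n-1)) * 100
EMV = (0.536 - 0.155) / (0.588 - 0.155) * 100 = 0.381 / 0.433 * 100 = 87.99

87.99 %


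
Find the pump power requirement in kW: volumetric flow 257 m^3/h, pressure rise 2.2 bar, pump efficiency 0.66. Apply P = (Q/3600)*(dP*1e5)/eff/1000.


Q = 257 / 3600 = 0.0713889 m^3/s
P = 0.0713889 * (2.2 * 1e5) / 0.66 / 1000 = 23.80

23.80 kW


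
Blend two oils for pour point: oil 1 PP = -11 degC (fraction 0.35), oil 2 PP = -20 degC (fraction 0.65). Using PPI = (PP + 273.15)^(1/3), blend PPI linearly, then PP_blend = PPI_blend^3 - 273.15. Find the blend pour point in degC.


PPI_1 = (-11 + 273.15)^(1/3) = 6.400049
PPI_2 = (-20 + 273.15)^(1/3) = 6.325953
PPI_blend = 0.35 * 6.400049 + 0.65 * 6.325953 = 6.351887
PP_blend = 6.351887^3 - 273.15 = 256.2762 - 273.15 = -16.87

-16.87 degC


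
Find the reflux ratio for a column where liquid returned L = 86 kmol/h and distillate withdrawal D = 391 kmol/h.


Reflux ratio definition: R = L / D (liquid returned / distillate withdrawn)
L = 86 kmol/h, D = 391 kmol/h
R = 86 / 391 = 0.2199

0.2199


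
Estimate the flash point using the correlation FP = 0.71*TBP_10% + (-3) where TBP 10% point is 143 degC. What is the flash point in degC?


FP = 0.71 * 143 + (-3) = 98.53

98.53 degC


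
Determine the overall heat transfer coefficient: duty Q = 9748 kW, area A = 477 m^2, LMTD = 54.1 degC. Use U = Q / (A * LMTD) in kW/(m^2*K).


From Q = U*A*LMTD, U = Q / (A * LMTD)
U = 9748 / (477 * 54.1) = 9748 / 25805.7 = 0.3777

0.3777 kW/(m^2*K)


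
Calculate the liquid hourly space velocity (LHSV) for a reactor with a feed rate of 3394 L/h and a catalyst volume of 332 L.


LHSV = volumetric feed rate / catalyst volume
= 3394 L/h / 332 L
= 10.22 h^-1

10.22 h^-1


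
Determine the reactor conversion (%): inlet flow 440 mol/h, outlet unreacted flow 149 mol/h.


X = (F_in - F_out) / F_in * 100
Moles reacted = 440 - 149 = 291
X = 291 / 440 * 100
= 0.6614 * 100
= 66.14 %

66.14 %


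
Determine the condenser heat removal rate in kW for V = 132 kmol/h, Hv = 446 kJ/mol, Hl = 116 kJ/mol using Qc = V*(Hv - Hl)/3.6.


Qc = 132 * (446 - 116) / 3.6 = 132 * 330 / 3.6 = 12100

12100 kW


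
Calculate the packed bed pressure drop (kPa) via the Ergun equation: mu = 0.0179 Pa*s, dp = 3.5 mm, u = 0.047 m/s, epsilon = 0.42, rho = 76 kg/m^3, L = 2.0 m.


dp = 3.5 mm = 0.0035 m
Viscous term = 150*0.0179*0.047*(1-0.42)^2 / (0.0035^2*0.42^3) = 46775
Inertial term = 1.75*76*0.047^2*(1-0.42) / (0.0035*0.42^3) = 657.142
dP/L = 46775 + 657.142 = 47432.1 Pa/m
dP = 47432.1 * 2.0 / 1000 = 94.86 kPa

94.86 kPa


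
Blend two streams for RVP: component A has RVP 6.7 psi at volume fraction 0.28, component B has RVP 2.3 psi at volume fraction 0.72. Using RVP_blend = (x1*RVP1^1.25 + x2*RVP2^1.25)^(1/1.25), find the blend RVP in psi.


Chevron index: RVP_blend = (sum xi*RVPi^1.25)^(1/1.25)
RVP^1.25 terms: 0.28 * 6.7^1.25 + 0.72 * 2.3^1.25 = 5.05758
RVP_blend = 5.05758^(1/1.25) = 3.657

3.657 psi


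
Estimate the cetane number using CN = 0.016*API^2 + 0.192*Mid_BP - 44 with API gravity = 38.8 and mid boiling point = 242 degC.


CN = 0.016 * 38.8^2 + 0.192 * 242 - 44
CN = 24.08704 + 46.464 - 44 = 26.55104

26.55104


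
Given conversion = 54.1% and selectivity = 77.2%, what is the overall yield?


Overall yield = conversion (%) * selectivity (%) / 100
Conversion = 54.1%, Selectivity = 77.2%
Y = 54.1 * 77.2 / 100
= 41.7652 %

41.7652 %


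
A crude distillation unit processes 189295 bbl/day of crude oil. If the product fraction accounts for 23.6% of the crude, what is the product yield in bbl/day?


Crude throughput = 189295 bbl/day
Fraction yield = 23.6%
yield = throughput * fraction / 100
yield = 189295 * 23.6 / 100 = 44673.62

44673.62 bbl/day


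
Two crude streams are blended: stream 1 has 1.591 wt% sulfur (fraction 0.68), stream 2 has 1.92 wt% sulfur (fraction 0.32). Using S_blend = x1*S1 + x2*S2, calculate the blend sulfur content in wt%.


Linear sulfur blending: S_blend = x1*S1 + x2*S2
Contribution 1: 0.68 * 1.591 = 1.08188 wt%
Contribution 2: 0.32 * 1.92 = 0.6144 wt%
S_blend = 1.08188 + 0.6144 = 1.69628

1.69628 wt%


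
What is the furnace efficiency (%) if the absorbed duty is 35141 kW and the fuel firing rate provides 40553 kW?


Furnace efficiency = Q_absorbed / Q_fuel * 100
= 35141 / 40553 * 100 = 86.65

86.65 %


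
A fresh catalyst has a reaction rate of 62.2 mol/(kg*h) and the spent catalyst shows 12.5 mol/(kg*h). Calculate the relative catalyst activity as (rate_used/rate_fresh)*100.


Activity (%) = (rate_used / rate_fresh) * 100
rate_used = 12.5, rate_fresh = 62.2
= (12.5 / 62.2) * 100
= 0.2010 * 100 = 20.10

20.10 %


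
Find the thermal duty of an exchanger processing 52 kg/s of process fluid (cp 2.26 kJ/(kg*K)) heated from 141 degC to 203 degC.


Q = m_dot * cp * delta_T
delta_T = 203 - 141 = 62 K
Q = 52 * 2.26 * 62
= 117.52 * 62
= 7286.24 kW

7286.24 kW


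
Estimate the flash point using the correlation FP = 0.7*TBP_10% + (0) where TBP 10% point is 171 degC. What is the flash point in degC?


FP = 0.7 * 171 + (0) = 119.7

119.7 degC


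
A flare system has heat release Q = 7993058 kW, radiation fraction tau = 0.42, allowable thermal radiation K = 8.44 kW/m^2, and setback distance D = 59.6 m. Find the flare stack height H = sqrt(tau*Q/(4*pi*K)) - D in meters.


tau*Q/(4*pi*K) = 0.42 * 7993058 / (4 * pi * 8.44) = 31652.6
sqrt(31652.6) = 177.912
H = 177.912 - 59.6 = 118.3

118.3 m


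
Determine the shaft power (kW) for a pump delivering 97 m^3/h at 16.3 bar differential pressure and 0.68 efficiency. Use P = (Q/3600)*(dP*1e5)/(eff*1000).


Q = 97 / 3600 = 0.0269444 m^3/s
P = 0.0269444 * (16.3 * 1e5) / 0.68 / 1000 = 64.59

64.59 kW


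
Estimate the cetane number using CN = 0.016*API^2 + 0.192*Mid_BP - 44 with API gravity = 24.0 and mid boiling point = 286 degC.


CN = 0.016 * 24.0^2 + 0.192 * 286 - 44
CN = 9.216 + 54.912 - 44 = 20.128

20.128


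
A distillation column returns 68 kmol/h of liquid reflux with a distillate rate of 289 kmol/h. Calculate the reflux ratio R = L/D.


Reflux ratio definition: R = L / D (liquid returned / distillate withdrawn)
L = 68 kmol/h, D = 289 kmol/h
R = 68 / 289 = 0.2353

0.2353


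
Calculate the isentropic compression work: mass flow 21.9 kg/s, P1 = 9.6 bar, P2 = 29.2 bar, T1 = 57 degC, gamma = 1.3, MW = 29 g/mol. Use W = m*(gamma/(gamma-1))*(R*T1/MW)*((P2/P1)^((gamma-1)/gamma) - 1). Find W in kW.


Isentropic work: W = m*(gamma/(gamma-1))*(R*T1/MW)*((P2/P1)^((gamma-1)/gamma) - 1)
T1 = 57 + 273.15 = 330.15 K
Pressure ratio = 29.2 / 9.6 = 3.04167
Exponent = (1.3 - 1)/1.3 = 0.230769
(P2/P1)^exp - 1 = 3.04167^0.230769 - 1 = 0.292669
W = 21.9 * 1.3 / 0.3 * 8.314 * 330.15 / 29 * 0.292669 = 2629

2629 kW


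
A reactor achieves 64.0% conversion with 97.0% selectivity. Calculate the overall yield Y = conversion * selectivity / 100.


Overall yield = conversion (%) * selectivity (%) / 100
Conversion = 64.0%, Selectivity = 97.0%
Y = 64.0 * 97.0 / 100
= 62.08 %

62.08 %


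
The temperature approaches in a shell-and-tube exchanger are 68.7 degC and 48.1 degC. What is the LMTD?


LMTD = (dT1 - dT2) / ln(dT1/dT2)
= (68.7 - 48.1) / ln(68.7 / 48.1) = 20.6 / 0.356467 = 57.79

57.79 degC


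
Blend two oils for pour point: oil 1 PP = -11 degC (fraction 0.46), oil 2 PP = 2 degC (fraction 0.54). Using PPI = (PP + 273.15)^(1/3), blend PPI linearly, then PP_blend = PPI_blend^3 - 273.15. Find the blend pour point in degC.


PPI_1 = (-11 + 273.15)^(1/3) = 6.400049
PPI_2 = (2 + 273.15)^(1/3) = 6.504139
PPI_blend = 0.46 * 6.400049 + 0.54 * 6.504139 = 6.456258
PP_blend = 6.456258^3 - 273.15 = 269.1179 - 273.15 = -4.03

-4.03 degC


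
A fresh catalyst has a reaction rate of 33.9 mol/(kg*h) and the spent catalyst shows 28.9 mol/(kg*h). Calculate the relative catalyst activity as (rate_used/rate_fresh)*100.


Activity (%) = (rate_used / rate_fresh) * 100
rate_used = 28.9, rate_fresh = 33.9
= (28.9 / 33.9) * 100
= 0.8525 * 100 = 85.25

85.25 %


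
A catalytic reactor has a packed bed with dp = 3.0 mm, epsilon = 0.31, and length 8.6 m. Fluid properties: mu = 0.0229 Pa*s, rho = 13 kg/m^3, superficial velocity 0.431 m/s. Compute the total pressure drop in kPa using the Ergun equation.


dp = 3.0 mm = 0.003 m
Viscous term = 150*0.0229*0.431*(1-0.31)^2 / (0.003^2*0.31^3) = 2628900
Inertial term = 1.75*13*0.431^2*(1-0.31) / (0.003*0.31^3) = 32627.1
dP/L = 2628900 + 32627.1 = 2661530 Pa/m
dP = 2661530 * 8.6 / 1000 = 22890 kPa

22890 kPa


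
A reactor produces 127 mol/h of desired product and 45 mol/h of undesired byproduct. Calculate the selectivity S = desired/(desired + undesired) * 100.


Selectivity = desired / (desired + undesired) * 100
Total products = 127 + 45 = 172 mol/h
S = 127 / 172 * 100
= 0.7384 * 100
= 73.84 %

73.84 %


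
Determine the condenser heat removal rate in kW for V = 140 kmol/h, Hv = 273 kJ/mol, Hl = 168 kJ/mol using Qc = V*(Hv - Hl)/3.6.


Qc = 140 * (273 - 168) / 3.6 = 140 * 105 / 3.6 = 4083

4083 kW


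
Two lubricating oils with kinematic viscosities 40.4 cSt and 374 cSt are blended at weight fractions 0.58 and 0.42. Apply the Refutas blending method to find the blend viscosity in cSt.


Refutas method: VBN_i = 14.534*ln(ln(visc_i + 0.8)) + 10.975, blended linearly by mass fraction; since VBN is linear in VBI_i = ln(ln(visc_i + 0.8)) and the fractions sum to 1, blend VBI directly: visc = exp(exp(VBI_blend)) - 0.8
VBI_1 = ln(ln(40.4 + 0.8)) = 1.3133
VBI_2 = ln(ln(374 + 0.8)) = 1.77942
VBI_blend = 0.58 * 1.3133 + 0.42 * 1.77942 = 1.50907
visc_blend = exp(exp(1.50907)) - 0.8 = 91.27

91.27 cSt


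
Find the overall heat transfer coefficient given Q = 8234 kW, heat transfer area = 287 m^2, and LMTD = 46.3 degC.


From Q = U*A*LMTD, U = Q / (A * LMTD)
U = 8234 / (287 * 46.3) = 8234 / 13288.1 = 0.6197

0.6197 kW/(m^2*K)


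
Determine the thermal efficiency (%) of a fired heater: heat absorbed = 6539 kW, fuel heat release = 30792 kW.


Furnace efficiency = Q_absorbed / Q_fuel * 100
= 6539 / 30792 * 100 = 21.24

21.24 %


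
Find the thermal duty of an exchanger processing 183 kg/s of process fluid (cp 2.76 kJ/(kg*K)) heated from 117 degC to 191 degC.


Q = m_dot * cp * delta_T
delta_T = 191 - 117 = 74 K
Q = 183 * 2.76 * 74
= 505.08 * 74
= 37375.92 kW

37375.92 kW


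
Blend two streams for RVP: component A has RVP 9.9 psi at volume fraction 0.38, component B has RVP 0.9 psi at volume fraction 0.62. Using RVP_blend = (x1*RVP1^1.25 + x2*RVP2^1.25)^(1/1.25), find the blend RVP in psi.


Chevron index: RVP_blend = (sum xi*RVPi^1.25)^(1/1.25)
RVP^1.25 terms: 0.38 * 9.9^1.25 + 0.62 * 0.9^1.25 = 7.21659
RVP_blend = 7.21659^(1/1.25) = 4.860

4.860 psi


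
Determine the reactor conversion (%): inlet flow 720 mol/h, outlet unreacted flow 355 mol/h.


X = (F_in - F_out) / F_in * 100
Moles reacted = 720 - 355 = 365
X = 365 / 720 * 100
= 0.5069 * 100
= 50.69 %

50.69 %


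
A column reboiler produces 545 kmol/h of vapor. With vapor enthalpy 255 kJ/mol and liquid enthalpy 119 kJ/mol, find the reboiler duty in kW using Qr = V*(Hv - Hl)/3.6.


Qr = 545 * (255 - 119) / 3.6 = 545 * 136 / 3.6 = 20590

20590 kW


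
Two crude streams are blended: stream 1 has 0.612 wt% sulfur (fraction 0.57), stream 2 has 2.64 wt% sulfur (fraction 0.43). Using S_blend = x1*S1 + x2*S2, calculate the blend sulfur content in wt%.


Linear sulfur blending: S_blend = x1*S1 + x2*S2
Contribution 1: 0.57 * 0.612 = 0.34884 wt%
Contribution 2: 0.43 * 2.64 = 1.1352 wt%
S_blend = 0.34884 + 1.1352 = 1.48404

1.48404 wt%


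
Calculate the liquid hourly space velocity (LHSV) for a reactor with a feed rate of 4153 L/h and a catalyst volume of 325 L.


LHSV = volumetric feed rate / catalyst volume
= 4153 L/h / 325 L
= 12.78 h^-1

12.78 h^-1


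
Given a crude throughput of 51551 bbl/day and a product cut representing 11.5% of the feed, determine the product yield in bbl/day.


Crude throughput = 51551 bbl/day
Fraction yield = 11.5%
yield = throughput * fraction / 100
yield = 51551 * 11.5 / 100 = 5928.365

5928.365 bbl/day


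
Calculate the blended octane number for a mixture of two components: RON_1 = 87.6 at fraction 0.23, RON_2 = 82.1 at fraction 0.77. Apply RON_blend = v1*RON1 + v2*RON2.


Linear blending: RON_blend = sum(vi * RONi)
Contribution 1: 0.23 * 87.6 = 20.148
Contribution 2: 0.77 * 82.1 = 63.217
RON_blend = 20.148 + 63.217 = 83.365

83.365


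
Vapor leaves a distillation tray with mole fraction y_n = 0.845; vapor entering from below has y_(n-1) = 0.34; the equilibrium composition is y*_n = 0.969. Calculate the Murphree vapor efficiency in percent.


Murphree vapor efficiency: EMV = (y_n - y_(n-1)) / (y*_n - y_(n-1)) * 100
EMV = (0.845 - 0.34) / (0.969 - 0.34) * 100 = 0.505 / 0.629 * 100 = 80.29

80.29 %


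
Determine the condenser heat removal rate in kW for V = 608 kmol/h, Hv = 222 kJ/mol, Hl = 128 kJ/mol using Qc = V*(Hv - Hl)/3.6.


Qc = 608 * (222 - 128) / 3.6 = 608 * 94 / 3.6 = 15880

15880 kW


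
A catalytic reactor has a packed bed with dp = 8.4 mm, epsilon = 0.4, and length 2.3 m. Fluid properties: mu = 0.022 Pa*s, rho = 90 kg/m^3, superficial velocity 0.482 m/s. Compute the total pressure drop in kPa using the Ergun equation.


dp = 8.4 mm = 0.0084 m
Viscous term = 150*0.022*0.482*(1-0.4)^2 / (0.0084^2*0.4^3) = 126802
Inertial term = 1.75*90*0.482^2*(1-0.4) / (0.0084*0.4^3) = 40838.2
dP/L = 126802 + 40838.2 = 167640 Pa/m
dP = 167640 * 2.3 / 1000 = 385.6 kPa

385.6 kPa


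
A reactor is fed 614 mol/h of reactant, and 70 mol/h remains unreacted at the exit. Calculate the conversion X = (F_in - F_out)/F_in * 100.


X = (F_in - F_out) / F_in * 100
Moles reacted = 614 - 70 = 544
X = 544 / 614 * 100
= 0.8860 * 100
= 88.60 %

88.60 %


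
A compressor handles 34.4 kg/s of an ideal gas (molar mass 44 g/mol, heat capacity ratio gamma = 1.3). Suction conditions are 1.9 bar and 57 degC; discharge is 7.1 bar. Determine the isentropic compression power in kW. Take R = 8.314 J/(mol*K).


Isentropic work: W = m*(gamma/(gamma-1))*(R*T1/MW)*((P2/P1)^((gamma-1)/gamma) - 1)
T1 = 57 + 273.15 = 330.15 K
Pressure ratio = 7.1 / 1.9 = 3.73684
Exponent = (1.3 - 1)/1.3 = 0.230769
(P2/P1)^exp - 1 = 3.73684^0.230769 - 1 = 0.355552
W = 34.4 * 1.3 / 0.3 * 8.314 * 330.15 / 44 * 0.355552 = 3306

3306 kW


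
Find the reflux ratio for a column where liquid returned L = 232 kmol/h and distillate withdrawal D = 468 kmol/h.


Reflux ratio definition: R = L / D (liquid returned / distillate withdrawn)
L = 232 kmol/h, D = 468 kmol/h
R = 232 / 468 = 0.4957

0.4957


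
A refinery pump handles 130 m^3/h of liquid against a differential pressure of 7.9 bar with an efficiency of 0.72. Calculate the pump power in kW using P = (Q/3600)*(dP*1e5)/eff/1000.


Q = 130 / 3600 = 0.0361111 m^3/s
P = 0.0361111 * (7.9 * 1e5) / 0.72 / 1000 = 39.62

39.62 kW


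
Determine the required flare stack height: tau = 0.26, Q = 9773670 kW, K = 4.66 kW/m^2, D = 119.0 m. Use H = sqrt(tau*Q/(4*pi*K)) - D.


tau*Q/(4*pi*K) = 0.26 * 9773670 / (4 * pi * 4.66) = 43394.6
sqrt(43394.6) = 208.314
H = 208.314 - 119.0 = 89.31

89.31 m


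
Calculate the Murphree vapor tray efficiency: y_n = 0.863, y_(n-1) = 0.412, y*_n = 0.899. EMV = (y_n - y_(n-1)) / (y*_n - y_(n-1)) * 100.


Murphree vapor efficiency: EMV = (y_n - y_(n-1)) / (y*_n - y_(n-1)) * 100
EMV = (0.863 - 0.412) / (0.899 - 0.412) * 100 = 0.451 / 0.487 * 100 = 92.61

92.61 %


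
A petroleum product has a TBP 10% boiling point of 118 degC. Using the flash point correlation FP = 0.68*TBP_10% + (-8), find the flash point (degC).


FP = 0.68 * 118 + (-8) = 72.24

72.24 degC


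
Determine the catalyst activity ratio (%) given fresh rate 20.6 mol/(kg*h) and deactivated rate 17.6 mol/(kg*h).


Activity (%) = (rate_used / rate_fresh) * 100
rate_used = 17.6, rate_fresh = 20.6
= (17.6 / 20.6) * 100
= 0.8544 * 100 = 85.44

85.44 %


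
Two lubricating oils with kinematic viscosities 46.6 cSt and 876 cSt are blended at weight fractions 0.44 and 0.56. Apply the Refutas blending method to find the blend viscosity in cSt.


Refutas method: VBN_i = 14.534*ln(ln(visc_i + 0.8)) + 10.975, blended linearly by mass fraction; since VBN is linear in VBI_i = ln(ln(visc_i + 0.8)) and the fractions sum to 1, blend VBI directly: visc = exp(exp(VBI_blend)) - 0.8
VBI_1 = ln(ln(46.6 + 0.8)) = 1.35031
VBI_2 = ln(ln(876 + 0.8)) = 1.91343
VBI_blend = 0.44 * 1.35031 + 0.56 * 1.91343 = 1.66566
visc_blend = exp(exp(1.66566)) - 0.8 = 197.4

197.4 cSt


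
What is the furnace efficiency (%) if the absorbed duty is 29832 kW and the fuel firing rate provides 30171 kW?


Furnace efficiency = Q_absorbed / Q_fuel * 100
= 29832 / 30171 * 100 = 98.88

98.88 %


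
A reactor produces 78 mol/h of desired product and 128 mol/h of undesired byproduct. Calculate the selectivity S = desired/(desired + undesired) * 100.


Selectivity = desired / (desired + undesired) * 100
Total products = 78 + 128 = 206 mol/h
S = 78 / 206 * 100
= 0.3786 * 100
= 37.86 %

37.86 %


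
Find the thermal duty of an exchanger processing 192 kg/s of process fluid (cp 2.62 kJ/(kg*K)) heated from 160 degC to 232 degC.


Q = m_dot * cp * delta_T
delta_T = 232 - 160 = 72 K
Q = 192 * 2.62 * 72
= 503.04 * 72
= 36218.88 kW

36218.88 kW


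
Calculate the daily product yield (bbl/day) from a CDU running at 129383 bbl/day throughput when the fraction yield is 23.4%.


Crude throughput = 129383 bbl/day
Fraction yield = 23.4%
yield = throughput * fraction / 100
yield = 129383 * 23.4 / 100 = 30275.622

30275.622 bbl/day


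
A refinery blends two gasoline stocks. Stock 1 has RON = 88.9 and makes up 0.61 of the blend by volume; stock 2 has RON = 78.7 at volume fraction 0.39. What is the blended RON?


Linear blending: RON_blend = sum(vi * RONi)
Contribution 1: 0.61 * 88.9 = 54.229
Contribution 2: 0.39 * 78.7 = 30.693
RON_blend = 54.229 + 30.693 = 84.922

84.922


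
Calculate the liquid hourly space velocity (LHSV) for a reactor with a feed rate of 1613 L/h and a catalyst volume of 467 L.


LHSV = volumetric feed rate / catalyst volume
= 1613 L/h / 467 L
= 3.454 h^-1

3.454 h^-1


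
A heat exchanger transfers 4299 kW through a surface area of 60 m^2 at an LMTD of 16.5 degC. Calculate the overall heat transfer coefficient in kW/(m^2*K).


From Q = U*A*LMTD, U = Q / (A * LMTD)
U = 4299 / (60 * 16.5) = 4299 / 990 = 4.342

4.342 kW/(m^2*K)


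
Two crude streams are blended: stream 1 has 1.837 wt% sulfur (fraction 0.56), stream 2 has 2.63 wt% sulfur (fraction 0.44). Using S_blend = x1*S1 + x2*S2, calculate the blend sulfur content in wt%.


Linear sulfur blending: S_blend = x1*S1 + x2*S2
Contribution 1: 0.56 * 1.837 = 1.02872 wt%
Contribution 2: 0.44 * 2.63 = 1.1572 wt%
S_blend = 1.02872 + 1.1572 = 2.18592

2.18592 wt%


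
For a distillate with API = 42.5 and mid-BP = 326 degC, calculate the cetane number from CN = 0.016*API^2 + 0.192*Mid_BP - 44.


CN = 0.016 * 42.5^2 + 0.192 * 326 - 44
CN = 28.9 + 62.592 - 44 = 47.492

47.492


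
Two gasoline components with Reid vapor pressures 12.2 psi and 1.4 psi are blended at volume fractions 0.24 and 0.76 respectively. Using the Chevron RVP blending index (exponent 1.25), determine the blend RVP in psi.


Chevron index: RVP_blend = (sum xi*RVPi^1.25)^(1/1.25)
RVP^1.25 terms: 0.24 * 12.2^1.25 + 0.76 * 1.4^1.25 = 6.62956
RVP_blend = 6.62956^(1/1.25) = 4.541

4.541 psi


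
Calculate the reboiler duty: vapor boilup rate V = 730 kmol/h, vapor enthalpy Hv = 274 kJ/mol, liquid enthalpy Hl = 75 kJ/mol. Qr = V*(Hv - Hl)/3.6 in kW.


Qr = 730 * (274 - 75) / 3.6 = 730 * 199 / 3.6 = 40350

40350 kW


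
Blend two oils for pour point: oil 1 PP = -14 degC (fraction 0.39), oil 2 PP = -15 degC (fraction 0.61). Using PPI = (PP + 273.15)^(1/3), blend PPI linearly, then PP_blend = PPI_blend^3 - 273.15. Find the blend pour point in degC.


PPI_1 = (-14 + 273.15)^(1/3) = 6.375541
PPI_2 = (-15 + 273.15)^(1/3) = 6.36733
PPI_blend = 0.39 * 6.375541 + 0.61 * 6.36733 = 6.370532
PP_blend = 6.370532^3 - 273.15 = 258.5396 - 273.15 = -14.61

-14.61 degC


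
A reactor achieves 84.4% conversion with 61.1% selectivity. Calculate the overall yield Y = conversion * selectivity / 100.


Overall yield = conversion (%) * selectivity (%) / 100
Conversion = 84.4%, Selectivity = 61.1%
Y = 84.4 * 61.1 / 100
= 51.5684 %

51.5684 %
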